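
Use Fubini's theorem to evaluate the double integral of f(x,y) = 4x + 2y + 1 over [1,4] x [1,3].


By Fubini, integrate in x first, then y.
Step 1: Fix y, integrate over x in [1,4]:
  integral(4x + 2y + 1, x=1..4)
  = 4*(4^2 - 1^2)/2 + (2y + 1)*(4 - 1)
  = 30 + (2y + 1)*3
  = 30 + 6y + 3
  = 33 + 6y
Step 2: Integrate over y in [1,3]:
  integral(33 + 6y, y=1..3)
  = 33*2 + 6*(3^2 - 1^2)/2
  = 66 + 24
  = 90


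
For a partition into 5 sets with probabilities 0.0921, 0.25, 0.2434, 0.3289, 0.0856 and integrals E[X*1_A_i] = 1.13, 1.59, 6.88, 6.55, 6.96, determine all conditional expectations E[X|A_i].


For each cell A_i: E[X|A_i] = E[X*1_A_i] / P(A_i)
Step 1: E[X|A_1] = 1.13 / 0.0921 = 12.269273
Step 2: E[X|A_2] = 1.59 / 0.25 = 6.36
Step 3: E[X|A_3] = 6.88 / 0.2434 = 28.266228
Step 4: E[X|A_4] = 6.55 / 0.3289 = 19.914868
Step 5: E[X|A_5] = 6.96 / 0.0856 = 81.308411
Verification: E[X] = sum E[X*1_A_i] = 1.13 + 1.59 + 6.88 + 6.55 + 6.96 = 23.11


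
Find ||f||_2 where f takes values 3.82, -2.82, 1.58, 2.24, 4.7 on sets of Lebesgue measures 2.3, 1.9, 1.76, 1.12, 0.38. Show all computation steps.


Step 1: Compute |f_i|^2 for each value:
  |3.82|^2 = 14.5924
  |-2.82|^2 = 7.9524
  |1.58|^2 = 2.4964
  |2.24|^2 = 5.0176
  |4.7|^2 = 22.09
Step 2: Multiply by measures and sum:
  14.5924 * 2.3 = 33.56252
  7.9524 * 1.9 = 15.10956
  2.4964 * 1.76 = 4.393664
  5.0176 * 1.12 = 5.619712
  22.09 * 0.38 = 8.3942
Sum = 33.56252 + 15.10956 + 4.393664 + 5.619712 + 8.3942 = 67.079656
Step 3: Take the p-th root:
||f||_2 = (67.079656)^(1/2) = 8.190217


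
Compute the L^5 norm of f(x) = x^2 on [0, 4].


Step 1: ||f||_5 = (integral_0^4 |x^2|^5 dx)^(1/5)
     = (integral_0^4 x^10 dx)^(1/5)
Step 2: integral_0^4 x^10 dx = [x^11/(11)] from 0 to 4 = 4^11/11
     = 4194304/11 = 381300.363636
Step 3: ||f||_5 = (381300.363636)^(1/5) = 13.069334


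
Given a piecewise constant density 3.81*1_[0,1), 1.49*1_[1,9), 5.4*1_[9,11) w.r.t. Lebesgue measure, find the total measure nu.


Integrate each piece of the Radon-Nikodym derivative:
Step 1: integral_0^1 3.81 dx = 3.81*(1-0) = 3.81*1 = 3.81
Step 2: integral_1^9 1.49 dx = 1.49*(9-1) = 1.49*8 = 11.92
Step 3: integral_9^11 5.4 dx = 5.4*(11-9) = 5.4*2 = 10.8
Total: 3.81 + 11.92 + 10.8 = 26.53


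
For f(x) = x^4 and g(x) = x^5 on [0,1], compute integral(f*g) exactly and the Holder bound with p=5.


Step 1: Exact integral of f*g = integral(x^9, 0, 1) = 1/10
     = 0.1
Step 2: Holder bound with p=5, q=1.25:
  ||f||_p = (integral x^20 dx)^(1/5) = (1/21)^(1/5) = 0.543946
  ||g||_q = (integral x^6.25 dx)^(1/1.25) = (1/7.25)^(1/1.25) = 0.204989
Step 3: Holder bound = ||f||_p * ||g||_q = 0.543946 * 0.204989 = 0.111503
Verification: 0.1 <= 0.111503 (Holder holds)


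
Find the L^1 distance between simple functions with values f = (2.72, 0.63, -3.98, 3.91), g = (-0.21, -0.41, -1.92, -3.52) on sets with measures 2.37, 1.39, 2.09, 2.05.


Step 1: Compute differences f_i - g_i:
  2.72 - -0.21 = 2.93
  0.63 - -0.41 = 1.04
  -3.98 - -1.92 = -2.06
  3.91 - -3.52 = 7.43
Step 2: Compute |diff|^1 * measure for each set:
  |2.93|^1 * 2.37 = 2.93 * 2.37 = 6.9441
  |1.04|^1 * 1.39 = 1.04 * 1.39 = 1.4456
  |-2.06|^1 * 2.09 = 2.06 * 2.09 = 4.3054
  |7.43|^1 * 2.05 = 7.43 * 2.05 = 15.2315
Step 3: Sum = 27.9266
Step 4: ||f-g||_1 = (27.9266)^(1/1) = 27.9266


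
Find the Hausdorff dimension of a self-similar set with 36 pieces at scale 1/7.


For a self-similar set with N copies scaled by 1/r:
dim_H = log(N)/log(r) = log(36)/log(7)
= 3.583519/1.94591
= 1.841564


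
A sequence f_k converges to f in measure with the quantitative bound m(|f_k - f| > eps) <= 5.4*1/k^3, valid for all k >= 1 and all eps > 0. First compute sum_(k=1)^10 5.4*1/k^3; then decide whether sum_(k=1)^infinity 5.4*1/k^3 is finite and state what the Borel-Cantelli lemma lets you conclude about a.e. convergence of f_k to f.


Step 1: List the terms 5.4*1/k^3 for k = 1 to 10:
  k=1: 5.4
  k=2: 0.675
  k=3: 0.2
  k=4: 0.084375
  k=5: 0.0432
  k=6: 0.025
  k=7: 0.015743
  k=8: 0.010547
  k=9: 0.007407
  k=10: 0.0054
Step 2: Partial sum = 5.4 + 0.675 + 0.2 + 0.084375 + 0.0432 + 0.025 + 0.015743 + 0.010547 + 0.007407 + 0.0054
     = 6.466673
Step 3: The full series sum_(k>=1) 5.4*1/k^3 converges (p-series with p = 3 > 1; a constant multiple of a convergent series converges).
Step 4: Fix eps > 0. Since sum_k m(|f_k - f| > eps) < infinity, the Borel-Cantelli lemma gives
        m(limsup_k {|f_k - f| > eps}) = 0, i.e. for a.e. x, |f_k(x) - f(x)| <= eps for all large k.
        Applying this with eps = 1/j for j = 1, 2, ... and intersecting the countably many full-measure sets,
        for a.e. x we get limsup_k |f_k(x) - f(x)| <= 1/j for every j, hence f_k -> f almost everywhere.
Conclusion: series converges; Borel-Cantelli yields f_k -> f a.e.


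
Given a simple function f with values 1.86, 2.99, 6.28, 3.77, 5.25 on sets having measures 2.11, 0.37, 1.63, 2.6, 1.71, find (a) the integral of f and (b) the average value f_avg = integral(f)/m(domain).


Step 1: Integral = sum(value_i * measure_i)
= 1.86*2.11 + 2.99*0.37 + 6.28*1.63 + 3.77*2.6 + 5.25*1.71
= 3.9246 + 1.1063 + 10.2364 + 9.802 + 8.9775
= 34.0468
Step 2: Total measure of domain = 2.11 + 0.37 + 1.63 + 2.6 + 1.71 = 8.42
Step 3: Average value = 34.0468 / 8.42 = 4.043563


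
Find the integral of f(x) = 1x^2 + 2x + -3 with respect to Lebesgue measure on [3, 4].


The Lebesgue integral of a Riemann-integrable function agrees with the Riemann integral.
Antiderivative F(x) = (1/3)x^3 + (2/2)x^2 + -3x
F(4) = (1/3)*4^3 + (2/2)*4^2 + -3*4
     = (1/3)*64 + (2/2)*16 + -3*4
     = 21.333333 + 16 + -12
     = 25.333333
F(3) = 9
Integral = F(4) - F(3) = 25.333333 - 9 = 16.333333


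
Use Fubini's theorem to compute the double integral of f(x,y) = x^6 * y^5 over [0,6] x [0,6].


By Fubini's theorem, the double integral factors as a product of single integrals:
Step 1: integral_0^6 x^6 dx = [x^7/7] from 0 to 6
     = 6^7/7 = 39990.857143
Step 2: integral_0^6 y^5 dy = [y^6/6] from 0 to 6
     = 6^6/6 = 7776
Step 3: Double integral = 39990.857143 * 7776 = 3.109689e+08


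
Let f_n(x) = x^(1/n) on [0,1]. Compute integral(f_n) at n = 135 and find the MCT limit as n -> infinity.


At n = 135: f_135(x) = x^(1/135).
Step 1: integral(x^(1/135), 0, 1) = [x^(1/135+1) / (1/135+1)] from 0 to 1
     = 1 / (1/135 + 1) = 1 / ((135+1)/135) = 135/(135+1)
     = 135/136 = 0.992647
Step 2: As n -> infinity, f_n(x) = x^(1/n) -> 1 for x in (0,1], and f_n is increasing in n.
By MCT, lim_n integral(f_n) = integral(lim_n f_n) = integral(1, 0, 1) = 1.
Step 3: Verify convergence: 135/136 = 0.992647 -> 1


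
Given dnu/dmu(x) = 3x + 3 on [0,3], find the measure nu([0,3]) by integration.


nu(A) = integral_A (dnu/dmu) dmu = integral_0^3 (3x + 3) dx
Step 1: Antiderivative F(x) = (3/2)x^2 + 3x
Step 2: F(3) = (3/2)*3^2 + 3*3 = 13.5 + 9 = 22.5
Step 3: F(0) = (3/2)*0^2 + 3*0 = 0.0 + 0 = 0.0
Step 4: nu([0,3]) = F(3) - F(0) = 22.5 - 0.0 = 22.5


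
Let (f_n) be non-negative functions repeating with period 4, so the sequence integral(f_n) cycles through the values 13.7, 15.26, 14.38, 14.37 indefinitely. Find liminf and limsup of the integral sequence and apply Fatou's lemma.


The sequence (integral(f_n)) is periodic with period 4, repeating the values 13.7, 15.26, 14.38, 14.37 indefinitely.
Step 1: For a periodic sequence, every tail (a_m, a_(m+1), ...) contains all 4 period values infinitely often.
Step 2: Hence inf of every tail = min of the period values = min(13.7, 15.26, 14.38, 14.37) = 13.7.
        liminf_n integral(f_n) = sup over m of (inf of tail from m) = 13.7.
Step 3: Similarly sup of every tail = max of the period values = 15.26.
        limsup_n integral(f_n) = 15.26.
Step 4: Fatou's lemma: integral(liminf_n f_n) <= liminf_n integral(f_n) = 13.7.
        So the integral of the pointwise liminf is at most 13.7.


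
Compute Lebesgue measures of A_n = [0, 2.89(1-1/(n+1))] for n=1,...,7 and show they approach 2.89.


By continuity of measure from below: if A_n increases to A, then m(A_n) -> m(A).
Here A = [0, 2.89], so m(A) = 2.89
Step 1: a_1 = 2.89*(1 - 1/2) = 1.445, m(A_1) = 1.445
Step 2: a_2 = 2.89*(1 - 1/3) = 1.9267, m(A_2) = 1.9267
Step 3: a_3 = 2.89*(1 - 1/4) = 2.1675, m(A_3) = 2.1675
Step 4: a_4 = 2.89*(1 - 1/5) = 2.312, m(A_4) = 2.312
Step 5: a_5 = 2.89*(1 - 1/6) = 2.4083, m(A_5) = 2.4083
Step 6: a_6 = 2.89*(1 - 1/7) = 2.4771, m(A_6) = 2.4771
Step 7: a_7 = 2.89*(1 - 1/8) = 2.5288, m(A_7) = 2.5288
Limit: m(A_n) -> m([0,2.89]) = 2.89


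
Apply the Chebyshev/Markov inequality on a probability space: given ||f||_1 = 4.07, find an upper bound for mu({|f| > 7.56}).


Chebyshev/Markov inequality: mu(|f| > eps) <= (||f||_p / eps)^p
Step 1: ||f||_1 / eps = 4.07 / 7.56 = 0.53836
Step 2: Raise to power p = 1:
  (0.53836)^1 = 0.53836
Step 3: Therefore mu(|f| > 7.56) <= 0.53836


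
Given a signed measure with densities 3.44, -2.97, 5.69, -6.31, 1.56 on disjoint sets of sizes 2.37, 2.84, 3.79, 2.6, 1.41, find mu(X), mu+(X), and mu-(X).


Step 1: Compute signed measure on each set:
  Set 1: 3.44 * 2.37 = 8.1528
  Set 2: -2.97 * 2.84 = -8.4348
  Set 3: 5.69 * 3.79 = 21.5651
  Set 4: -6.31 * 2.6 = -16.406
  Set 5: 1.56 * 1.41 = 2.1996
Step 2: Total signed measure = (8.1528) + (-8.4348) + (21.5651) + (-16.406) + (2.1996)
     = 7.0767
Step 3: Positive part mu+(X) = sum of positive contributions = 31.9175
Step 4: Negative part mu-(X) = |sum of negative contributions| = 24.8408


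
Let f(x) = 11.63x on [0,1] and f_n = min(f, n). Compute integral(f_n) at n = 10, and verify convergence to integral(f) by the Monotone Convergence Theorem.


f(x) = 11.63x on [0,1]; f_n(x) = min(11.63x, n). At n = 10:
Step 1: f(x) reaches 10 at x = 10/11.63 = 0.859845
Step 2: integral(f_10) = integral(11.63x, 0, 0.859845) + integral(10, 0.859845, 1)
       = 11.63*0.859845^2/2 + 10*(1 - 0.859845)
       = 4.299226 + 1.401548
       = 5.700774
Step 3: As n -> infinity, f_n increases to f, so by MCT integral(f_n) -> integral(f) = 11.63/2 = 5.815.
Convergence: integral(f_10) = 5.700774 -> 5.815 as n -> infinity


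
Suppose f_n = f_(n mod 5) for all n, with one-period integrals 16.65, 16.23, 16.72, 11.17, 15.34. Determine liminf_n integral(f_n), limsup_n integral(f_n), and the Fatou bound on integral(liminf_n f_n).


The sequence (integral(f_n)) is periodic with period 5, repeating the values 16.65, 16.23, 16.72, 11.17, 15.34 indefinitely.
Step 1: For a periodic sequence, every tail (a_m, a_(m+1), ...) contains all 5 period values infinitely often.
Step 2: Hence inf of every tail = min of the period values = min(16.65, 16.23, 16.72, 11.17, 15.34) = 11.17.
        liminf_n integral(f_n) = sup over m of (inf of tail from m) = 11.17.
Step 3: Similarly sup of every tail = max of the period values = 16.72.
        limsup_n integral(f_n) = 16.72.
Step 4: Fatou's lemma: integral(liminf_n f_n) <= liminf_n integral(f_n) = 11.17.
        So the integral of the pointwise liminf is at most 11.17.


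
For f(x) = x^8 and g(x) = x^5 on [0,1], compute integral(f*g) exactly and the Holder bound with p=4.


Step 1: Exact integral of f*g = integral(x^13, 0, 1) = 1/14
     = 0.071429
Step 2: Holder bound with p=4, q=1.333333:
  ||f||_p = (integral x^32 dx)^(1/4) = (1/33)^(1/4) = 0.417226
  ||g||_q = (integral x^6.666667 dx)^(1/1.333333) = (1/7.666667)^(1/1.333333) = 0.217043
Step 3: Holder bound = ||f||_p * ||g||_q = 0.417226 * 0.217043 = 0.090556
Verification: 0.071429 <= 0.090556 (Holder holds)


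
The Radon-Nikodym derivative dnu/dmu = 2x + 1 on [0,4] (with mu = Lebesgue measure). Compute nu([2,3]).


nu(A) = integral_A (dnu/dmu) dmu = integral_2^3 (2x + 1) dx
Step 1: Antiderivative F(x) = (2/2)x^2 + 1x
Step 2: F(3) = (2/2)*3^2 + 1*3 = 9 + 3 = 12
Step 3: F(2) = (2/2)*2^2 + 1*2 = 4 + 2 = 6
Step 4: nu([2,3]) = F(3) - F(2) = 12 - 6 = 6


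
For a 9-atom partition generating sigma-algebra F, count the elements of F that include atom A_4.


Each element of F is a union of some subset S of the 9 atoms.
The element contains A_4 iff A_4 is in S.
So we count subsets S of {A_1,...,A_9} with A_4 in S: choose freely among the other 8 atoms.
Count = 2^(9-1) = 2^8 = 256.


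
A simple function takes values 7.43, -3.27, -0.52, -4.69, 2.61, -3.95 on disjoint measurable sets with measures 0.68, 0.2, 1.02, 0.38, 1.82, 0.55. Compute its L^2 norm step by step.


Step 1: Compute |f_i|^2 for each value:
  |7.43|^2 = 55.2049
  |-3.27|^2 = 10.6929
  |-0.52|^2 = 0.2704
  |-4.69|^2 = 21.9961
  |2.61|^2 = 6.8121
  |-3.95|^2 = 15.6025
Step 2: Multiply by measures and sum:
  55.2049 * 0.68 = 37.539332
  10.6929 * 0.2 = 2.13858
  0.2704 * 1.02 = 0.275808
  21.9961 * 0.38 = 8.358518
  6.8121 * 1.82 = 12.398022
  15.6025 * 0.55 = 8.581375
Sum = 37.539332 + 2.13858 + 0.275808 + 8.358518 + 12.398022 + 8.581375 = 69.291635
Step 3: Take the p-th root:
||f||_2 = (69.291635)^(1/2) = 8.32416


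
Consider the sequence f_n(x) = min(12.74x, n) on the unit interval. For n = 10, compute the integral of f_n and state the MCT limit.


f(x) = 12.74x on [0,1]; f_n(x) = min(12.74x, n). At n = 10:
Step 1: f(x) reaches 10 at x = 10/12.74 = 0.784929
Step 2: integral(f_10) = integral(12.74x, 0, 0.784929) + integral(10, 0.784929, 1)
       = 12.74*0.784929^2/2 + 10*(1 - 0.784929)
       = 3.924647 + 2.150706
       = 6.075353
Step 3: As n -> infinity, f_n increases to f, so by MCT integral(f_n) -> integral(f) = 12.74/2 = 6.37.
Convergence: integral(f_10) = 6.075353 -> 6.37 as n -> infinity


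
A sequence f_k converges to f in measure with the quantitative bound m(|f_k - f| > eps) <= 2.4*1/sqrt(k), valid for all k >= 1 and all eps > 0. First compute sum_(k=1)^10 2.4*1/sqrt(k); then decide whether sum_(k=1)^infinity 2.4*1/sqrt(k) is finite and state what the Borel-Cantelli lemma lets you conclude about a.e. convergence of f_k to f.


Step 1: List the terms 2.4*1/sqrt(k) for k = 1 to 10:
  k=1: 2.4
  k=2: 1.697056
  k=3: 1.385641
  k=4: 1.2
  k=5: 1.073313
  k=6: 0.979796
  k=7: 0.907115
  k=8: 0.848528
  k=9: 0.8
  k=10: 0.758947
Step 2: Partial sum = 2.4 + 1.697056 + 1.385641 + 1.2 + 1.073313 + 0.979796 + 0.907115 + 0.848528 + 0.8 + 0.758947
     = 12.050395
Step 3: The full series sum_(k>=1) 2.4*1/sqrt(k) diverges (p-series with p = 1/2 <= 1; a nonzero constant multiple of a divergent series diverges).
Step 4: The (first) Borel-Cantelli lemma requires a summable sequence of measures, so it does not apply here;
        from this bound alone no conclusion about a.e. convergence can be drawn (convergence in measure still
        gives an a.e.-convergent subsequence, but not a.e. convergence of the whole sequence).
Conclusion: series diverges; Borel-Cantelli is inconclusive about a.e. convergence of f_k.


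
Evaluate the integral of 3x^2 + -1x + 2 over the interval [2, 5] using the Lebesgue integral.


The Lebesgue integral of a Riemann-integrable function agrees with the Riemann integral.
Antiderivative F(x) = (3/3)x^3 + (-1/2)x^2 + 2x
F(5) = (3/3)*5^3 + (-1/2)*5^2 + 2*5
     = (3/3)*125 + (-1/2)*25 + 2*5
     = 125 + -12.5 + 10
     = 122.5
F(2) = 10
Integral = F(5) - F(2) = 122.5 - 10 = 112.5


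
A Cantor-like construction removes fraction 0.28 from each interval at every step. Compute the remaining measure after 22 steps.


Step 1: At each step, fraction remaining = 1 - 0.28 = 0.72
Step 2: After 22 steps, measure = (0.72)^22
Result = 7.266327e-04


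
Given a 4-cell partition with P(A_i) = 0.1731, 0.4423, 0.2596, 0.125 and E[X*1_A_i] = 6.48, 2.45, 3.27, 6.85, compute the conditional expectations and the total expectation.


For each cell A_i: E[X|A_i] = E[X*1_A_i] / P(A_i)
Step 1: E[X|A_1] = 6.48 / 0.1731 = 37.435009
Step 2: E[X|A_2] = 2.45 / 0.4423 = 5.539227
Step 3: E[X|A_3] = 3.27 / 0.2596 = 12.596302
Step 4: E[X|A_4] = 6.85 / 0.125 = 54.8
Verification: E[X] = sum E[X*1_A_i] = 6.48 + 2.45 + 3.27 + 6.85 = 19.05


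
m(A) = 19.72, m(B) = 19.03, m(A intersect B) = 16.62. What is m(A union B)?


By inclusion-exclusion: m(A u B) = m(A) + m(B) - m(A n B)
= 19.72 + 19.03 - 16.62
= 22.13


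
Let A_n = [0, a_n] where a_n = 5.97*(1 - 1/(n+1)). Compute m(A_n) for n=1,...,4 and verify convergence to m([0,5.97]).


By continuity of measure from below: if A_n increases to A, then m(A_n) -> m(A).
Here A = [0, 5.97], so m(A) = 5.97
Step 1: a_1 = 5.97*(1 - 1/2) = 2.985, m(A_1) = 2.985
Step 2: a_2 = 5.97*(1 - 1/3) = 3.98, m(A_2) = 3.98
Step 3: a_3 = 5.97*(1 - 1/4) = 4.4775, m(A_3) = 4.4775
Step 4: a_4 = 5.97*(1 - 1/5) = 4.776, m(A_4) = 4.776
Limit: m(A_n) -> m([0,5.97]) = 5.97


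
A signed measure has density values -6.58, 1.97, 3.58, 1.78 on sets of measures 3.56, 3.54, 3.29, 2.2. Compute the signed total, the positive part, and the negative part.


Step 1: Compute signed measure on each set:
  Set 1: -6.58 * 3.56 = -23.4248
  Set 2: 1.97 * 3.54 = 6.9738
  Set 3: 3.58 * 3.29 = 11.7782
  Set 4: 1.78 * 2.2 = 3.916
Step 2: Total signed measure = (-23.4248) + (6.9738) + (11.7782) + (3.916)
     = -0.7568
Step 3: Positive part mu+(X) = sum of positive contributions = 22.668
Step 4: Negative part mu-(X) = |sum of negative contributions| = 23.4248


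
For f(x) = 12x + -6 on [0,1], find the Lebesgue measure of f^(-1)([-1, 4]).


f^(-1)([-1, 4]) = {x : -1 <= 12x + -6 <= 4}
Solving: (-1 - -6)/12 <= x <= (4 - -6)/12
= [0.416667, 0.833333]
Intersecting with [0,1]: [0.416667, 0.833333]
Measure = 0.833333 - 0.416667 = 0.416667


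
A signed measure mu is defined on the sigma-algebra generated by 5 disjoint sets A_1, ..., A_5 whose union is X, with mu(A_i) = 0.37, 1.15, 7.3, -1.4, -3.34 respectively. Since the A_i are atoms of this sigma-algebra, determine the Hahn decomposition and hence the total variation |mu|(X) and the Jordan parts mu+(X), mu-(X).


Step 1: Every measurable set is a union of atoms (the cells / points), so a Hahn decomposition is
  obtained by grouping atoms by sign: P = union of atoms with mu > 0, N = union of the remaining atoms.
  Atoms in P (indices): 1, 2, 3;  atoms in N (indices): 4, 5
  Positive values: 0.37, 1.15, 7.3
  Negative values: -1.4, -3.34
Step 2: mu+(X) = mu(P) = sum of positive atom values = 8.82
Step 3: mu-(X) = -mu(N) = sum of |negative atom values| = 4.74
Step 4: |mu|(X) = mu+(X) + mu-(X) = 8.82 + 4.74 = 13.56


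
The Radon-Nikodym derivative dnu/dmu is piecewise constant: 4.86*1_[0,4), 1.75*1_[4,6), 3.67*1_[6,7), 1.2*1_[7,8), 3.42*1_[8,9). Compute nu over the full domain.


Integrate each piece of the Radon-Nikodym derivative:
Step 1: integral_0^4 4.86 dx = 4.86*(4-0) = 4.86*4 = 19.44
Step 2: integral_4^6 1.75 dx = 1.75*(6-4) = 1.75*2 = 3.5
Step 3: integral_6^7 3.67 dx = 3.67*(7-6) = 3.67*1 = 3.67
Step 4: integral_7^8 1.2 dx = 1.2*(8-7) = 1.2*1 = 1.2
Step 5: integral_8^9 3.42 dx = 3.42*(9-8) = 3.42*1 = 3.42
Total: 19.44 + 3.5 + 3.67 + 1.2 + 3.42 = 31.23


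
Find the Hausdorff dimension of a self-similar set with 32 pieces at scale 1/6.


For a self-similar set with N copies scaled by 1/r:
dim_H = log(N)/log(r) = log(32)/log(6)
= 3.465736/1.791759
= 1.934264


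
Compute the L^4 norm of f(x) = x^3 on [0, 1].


Step 1: ||f||_4 = (integral_0^1 |x^3|^4 dx)^(1/4)
     = (integral_0^1 x^12 dx)^(1/4)
Step 2: integral_0^1 x^12 dx = [x^13/(13)] from 0 to 1 = 1^13/13
     = 1/13 = 0.076923
Step 3: ||f||_4 = (0.076923)^(1/4) = 0.52664


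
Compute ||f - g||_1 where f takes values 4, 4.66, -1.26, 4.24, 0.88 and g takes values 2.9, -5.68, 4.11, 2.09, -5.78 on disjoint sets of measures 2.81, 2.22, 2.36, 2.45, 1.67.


Step 1: Compute differences f_i - g_i:
  4 - 2.9 = 1.1
  4.66 - -5.68 = 10.34
  -1.26 - 4.11 = -5.37
  4.24 - 2.09 = 2.15
  0.88 - -5.78 = 6.66
Step 2: Compute |diff|^1 * measure for each set:
  |1.1|^1 * 2.81 = 1.1 * 2.81 = 3.091
  |10.34|^1 * 2.22 = 10.34 * 2.22 = 22.9548
  |-5.37|^1 * 2.36 = 5.37 * 2.36 = 12.6732
  |2.15|^1 * 2.45 = 2.15 * 2.45 = 5.2675
  |6.66|^1 * 1.67 = 6.66 * 1.67 = 11.1222
Step 3: Sum = 55.1087
Step 4: ||f-g||_1 = (55.1087)^(1/1) = 55.1087


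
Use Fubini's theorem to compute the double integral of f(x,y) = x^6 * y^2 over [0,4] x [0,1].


By Fubini's theorem, the double integral factors as a product of single integrals:
Step 1: integral_0^4 x^6 dx = [x^7/7] from 0 to 4
     = 4^7/7 = 2340.571429
Step 2: integral_0^1 y^2 dy = [y^3/3] from 0 to 1
     = 1^3/3 = 0.333333
Step 3: Double integral = 2340.571429 * 0.333333 = 780.190476


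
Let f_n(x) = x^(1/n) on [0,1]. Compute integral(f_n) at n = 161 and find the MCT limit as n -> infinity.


At n = 161: f_161(x) = x^(1/161).
Step 1: integral(x^(1/161), 0, 1) = [x^(1/161+1) / (1/161+1)] from 0 to 1
     = 1 / (1/161 + 1) = 1 / ((161+1)/161) = 161/(161+1)
     = 161/162 = 0.993827
Step 2: As n -> infinity, f_n(x) = x^(1/n) -> 1 for x in (0,1], and f_n is increasing in n.
By MCT, lim_n integral(f_n) = integral(lim_n f_n) = integral(1, 0, 1) = 1.
Step 3: Verify convergence: 161/162 = 0.993827 -> 1


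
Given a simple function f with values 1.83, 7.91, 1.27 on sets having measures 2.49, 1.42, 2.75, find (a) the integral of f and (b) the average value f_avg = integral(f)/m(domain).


Step 1: Integral = sum(value_i * measure_i)
= 1.83*2.49 + 7.91*1.42 + 1.27*2.75
= 4.5567 + 11.2322 + 3.4925
= 19.2814
Step 2: Total measure of domain = 2.49 + 1.42 + 2.75 = 6.66
Step 3: Average value = 19.2814 / 6.66 = 2.895105


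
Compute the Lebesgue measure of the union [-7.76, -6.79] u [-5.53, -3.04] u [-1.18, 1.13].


For pairwise disjoint intervals, m(union) = sum of lengths.
= (-6.79 - -7.76) + (-3.04 - -5.53) + (1.13 - -1.18)
= 0.97 + 2.49 + 2.31
= 5.77


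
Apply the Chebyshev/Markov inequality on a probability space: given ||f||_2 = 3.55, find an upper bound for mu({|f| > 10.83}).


Chebyshev/Markov inequality: mu(|f| > eps) <= (||f||_p / eps)^p
Step 1: ||f||_2 / eps = 3.55 / 10.83 = 0.327793
Step 2: Raise to power p = 2:
  (0.327793)^2 = 0.107448
Step 3: Therefore mu(|f| > 10.83) <= 0.107448


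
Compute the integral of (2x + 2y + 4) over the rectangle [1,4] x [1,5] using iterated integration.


By Fubini, integrate in x first, then y.
Step 1: Fix y, integrate over x in [1,4]:
  integral(2x + 2y + 4, x=1..4)
  = 2*(4^2 - 1^2)/2 + (2y + 4)*(4 - 1)
  = 15 + (2y + 4)*3
  = 15 + 6y + 12
  = 27 + 6y
Step 2: Integrate over y in [1,5]:
  integral(27 + 6y, y=1..5)
  = 27*4 + 6*(5^2 - 1^2)/2
  = 108 + 72
  = 180


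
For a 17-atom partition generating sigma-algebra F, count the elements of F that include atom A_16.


Each element of F is a union of some subset S of the 17 atoms.
The element contains A_16 iff A_16 is in S.
So we count subsets S of {A_1,...,A_17} with A_16 in S: choose freely among the other 16 atoms.
Count = 2^(17-1) = 2^16 = 65536.


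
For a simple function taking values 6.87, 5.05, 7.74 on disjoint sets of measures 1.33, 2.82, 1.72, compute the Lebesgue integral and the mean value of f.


Step 1: Integral = sum(value_i * measure_i)
= 6.87*1.33 + 5.05*2.82 + 7.74*1.72
= 9.1371 + 14.241 + 13.3128
= 36.6909
Step 2: Total measure of domain = 1.33 + 2.82 + 1.72 = 5.87
Step 3: Average value = 36.6909 / 5.87 = 6.250579


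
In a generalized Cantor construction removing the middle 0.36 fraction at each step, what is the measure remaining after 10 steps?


Step 1: At each step, fraction remaining = 1 - 0.36 = 0.64
Step 2: After 10 steps, measure = (0.64)^10
Result = 0.011529


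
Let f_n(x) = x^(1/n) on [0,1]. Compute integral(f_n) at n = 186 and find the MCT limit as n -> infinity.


At n = 186: f_186(x) = x^(1/186).
Step 1: integral(x^(1/186), 0, 1) = [x^(1/186+1) / (1/186+1)] from 0 to 1
     = 1 / (1/186 + 1) = 1 / ((186+1)/186) = 186/(186+1)
     = 186/187 = 0.994652
Step 2: As n -> infinity, f_n(x) = x^(1/n) -> 1 for x in (0,1], and f_n is increasing in n.
By MCT, lim_n integral(f_n) = integral(lim_n f_n) = integral(1, 0, 1) = 1.
Step 3: Verify convergence: 186/187 = 0.994652 -> 1


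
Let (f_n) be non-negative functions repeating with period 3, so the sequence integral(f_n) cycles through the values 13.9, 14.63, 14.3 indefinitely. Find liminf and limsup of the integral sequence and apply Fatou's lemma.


The sequence (integral(f_n)) is periodic with period 3, repeating the values 13.9, 14.63, 14.3 indefinitely.
Step 1: For a periodic sequence, every tail (a_m, a_(m+1), ...) contains all 3 period values infinitely often.
Step 2: Hence inf of every tail = min of the period values = min(13.9, 14.63, 14.3) = 13.9.
        liminf_n integral(f_n) = sup over m of (inf of tail from m) = 13.9.
Step 3: Similarly sup of every tail = max of the period values = 14.63.
        limsup_n integral(f_n) = 14.63.
Step 4: Fatou's lemma: integral(liminf_n f_n) <= liminf_n integral(f_n) = 13.9.
        So the integral of the pointwise liminf is at most 13.9.


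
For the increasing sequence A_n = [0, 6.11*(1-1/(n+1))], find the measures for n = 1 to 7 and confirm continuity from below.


By continuity of measure from below: if A_n increases to A, then m(A_n) -> m(A).
Here A = [0, 6.11], so m(A) = 6.11
Step 1: a_1 = 6.11*(1 - 1/2) = 3.055, m(A_1) = 3.055
Step 2: a_2 = 6.11*(1 - 1/3) = 4.0733, m(A_2) = 4.0733
Step 3: a_3 = 6.11*(1 - 1/4) = 4.5825, m(A_3) = 4.5825
Step 4: a_4 = 6.11*(1 - 1/5) = 4.888, m(A_4) = 4.888
Step 5: a_5 = 6.11*(1 - 1/6) = 5.0917, m(A_5) = 5.0917
Step 6: a_6 = 6.11*(1 - 1/7) = 5.2371, m(A_6) = 5.2371
Step 7: a_7 = 6.11*(1 - 1/8) = 5.3463, m(A_7) = 5.3463
Limit: m(A_n) -> m([0,6.11]) = 6.11


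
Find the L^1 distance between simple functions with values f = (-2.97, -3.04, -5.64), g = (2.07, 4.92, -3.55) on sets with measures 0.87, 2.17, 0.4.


Step 1: Compute differences f_i - g_i:
  -2.97 - 2.07 = -5.04
  -3.04 - 4.92 = -7.96
  -5.64 - -3.55 = -2.09
Step 2: Compute |diff|^1 * measure for each set:
  |-5.04|^1 * 0.87 = 5.04 * 0.87 = 4.3848
  |-7.96|^1 * 2.17 = 7.96 * 2.17 = 17.2732
  |-2.09|^1 * 0.4 = 2.09 * 0.4 = 0.836
Step 3: Sum = 22.494
Step 4: ||f-g||_1 = (22.494)^(1/1) = 22.494


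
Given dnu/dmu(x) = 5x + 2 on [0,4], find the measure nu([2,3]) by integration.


nu(A) = integral_A (dnu/dmu) dmu = integral_2^3 (5x + 2) dx
Step 1: Antiderivative F(x) = (5/2)x^2 + 2x
Step 2: F(3) = (5/2)*3^2 + 2*3 = 22.5 + 6 = 28.5
Step 3: F(2) = (5/2)*2^2 + 2*2 = 10 + 4 = 14
Step 4: nu([2,3]) = F(3) - F(2) = 28.5 - 14 = 14.5


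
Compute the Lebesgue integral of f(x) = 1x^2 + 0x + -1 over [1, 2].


The Lebesgue integral of a Riemann-integrable function agrees with the Riemann integral.
Antiderivative F(x) = (1/3)x^3 + (0/2)x^2 + -1x
F(2) = (1/3)*2^3 + (0/2)*2^2 + -1*2
     = (1/3)*8 + (0/2)*4 + -1*2
     = 2.666667 + 0.0 + -2
     = 0.666667
F(1) = -0.666667
Integral = F(2) - F(1) = 0.666667 - -0.666667 = 1.333333


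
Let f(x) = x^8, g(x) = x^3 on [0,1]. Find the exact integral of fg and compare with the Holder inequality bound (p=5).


Step 1: Exact integral of f*g = integral(x^11, 0, 1) = 1/12
     = 0.083333
Step 2: Holder bound with p=5, q=1.25:
  ||f||_p = (integral x^40 dx)^(1/5) = (1/41)^(1/5) = 0.475821
  ||g||_q = (integral x^3.75 dx)^(1/1.25) = (1/4.75)^(1/1.25) = 0.287505
Step 3: Holder bound = ||f||_p * ||g||_q = 0.475821 * 0.287505 = 0.136801
Verification: 0.083333 <= 0.136801 (Holder holds)


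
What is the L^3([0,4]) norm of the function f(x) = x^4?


Step 1: ||f||_3 = (integral_0^4 |x^4|^3 dx)^(1/3)
     = (integral_0^4 x^12 dx)^(1/3)
Step 2: integral_0^4 x^12 dx = [x^13/(13)] from 0 to 4 = 4^13/13
     = 67108864/13 = 5.162220e+06
Step 3: ||f||_3 = (5.162220e+06)^(1/3) = 172.827234


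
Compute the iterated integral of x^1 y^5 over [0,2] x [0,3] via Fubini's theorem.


By Fubini's theorem, the double integral factors as a product of single integrals:
Step 1: integral_0^2 x^1 dx = [x^2/2] from 0 to 2
     = 2^2/2 = 2
Step 2: integral_0^3 y^5 dy = [y^6/6] from 0 to 3
     = 3^6/6 = 121.5
Step 3: Double integral = 2 * 121.5 = 243


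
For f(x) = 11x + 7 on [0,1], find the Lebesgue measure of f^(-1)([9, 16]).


f^(-1)([9, 16]) = {x : 9 <= 11x + 7 <= 16}
Solving: (9 - 7)/11 <= x <= (16 - 7)/11
= [0.181818, 0.818182]
Intersecting with [0,1]: [0.181818, 0.818182]
Measure = 0.818182 - 0.181818 = 0.636364


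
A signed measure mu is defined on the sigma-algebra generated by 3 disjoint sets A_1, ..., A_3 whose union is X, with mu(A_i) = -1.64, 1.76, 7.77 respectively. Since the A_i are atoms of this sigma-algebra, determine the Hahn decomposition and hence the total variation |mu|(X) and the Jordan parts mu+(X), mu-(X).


Step 1: Every measurable set is a union of atoms (the cells / points), so a Hahn decomposition is
  obtained by grouping atoms by sign: P = union of atoms with mu > 0, N = union of the remaining atoms.
  Atoms in P (indices): 2, 3;  atoms in N (indices): 1
  Positive values: 1.76, 7.77
  Negative values: -1.64
Step 2: mu+(X) = mu(P) = sum of positive atom values = 9.53
Step 3: mu-(X) = -mu(N) = sum of |negative atom values| = 1.64
Step 4: |mu|(X) = mu+(X) + mu-(X) = 9.53 + 1.64 = 11.17


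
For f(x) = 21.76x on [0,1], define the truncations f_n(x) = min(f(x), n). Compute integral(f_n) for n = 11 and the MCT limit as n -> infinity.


f(x) = 21.76x on [0,1]; f_n(x) = min(21.76x, n). At n = 11:
Step 1: f(x) reaches 11 at x = 11/21.76 = 0.505515
Step 2: integral(f_11) = integral(21.76x, 0, 0.505515) + integral(11, 0.505515, 1)
       = 21.76*0.505515^2/2 + 11*(1 - 0.505515)
       = 2.780331 + 5.439338
       = 8.219669
Step 3: As n -> infinity, f_n increases to f, so by MCT integral(f_n) -> integral(f) = 21.76/2 = 10.88.
Convergence: integral(f_11) = 8.219669 -> 10.88 as n -> infinity


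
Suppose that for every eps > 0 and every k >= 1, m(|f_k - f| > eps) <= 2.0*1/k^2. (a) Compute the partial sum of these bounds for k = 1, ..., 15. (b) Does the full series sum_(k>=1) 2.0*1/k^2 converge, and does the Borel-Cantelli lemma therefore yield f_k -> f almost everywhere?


Step 1: List the terms 2.0*1/k^2 for k = 1 to 15:
  k=1: 2
  k=2: 0.5
  k=3: 0.222222
  k=4: 0.125
  k=5: 0.08
  k=6: 0.055556
  k=7: 0.040816
  k=8: 0.03125
  k=9: 0.024691
  k=10: 0.02
  k=11: 0.016529
  k=12: 0.013889
  k=13: 0.011834
  k=14: 0.010204
  k=15: 0.008889
Step 2: Partial sum = 2 + 0.5 + 0.222222 + 0.125 + 0.08 + 0.055556 + 0.040816 + 0.03125 + 0.024691 + 0.02 + 0.016529 + 0.013889 + 0.011834 + 0.010204 + 0.008889
     = 3.160881
Step 3: The full series sum_(k>=1) 2.0*1/k^2 converges (p-series with p = 2 > 1; a constant multiple of a convergent series converges).
Step 4: Fix eps > 0. Since sum_k m(|f_k - f| > eps) < infinity, the Borel-Cantelli lemma gives
        m(limsup_k {|f_k - f| > eps}) = 0, i.e. for a.e. x, |f_k(x) - f(x)| <= eps for all large k.
        Applying this with eps = 1/j for j = 1, 2, ... and intersecting the countably many full-measure sets,
        for a.e. x we get limsup_k |f_k(x) - f(x)| <= 1/j for every j, hence f_k -> f almost everywhere.
Conclusion: series converges; Borel-Cantelli yields f_k -> f a.e.


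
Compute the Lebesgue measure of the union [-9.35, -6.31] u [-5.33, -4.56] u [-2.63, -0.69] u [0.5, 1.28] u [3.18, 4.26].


For pairwise disjoint intervals, m(union) = sum of lengths.
= (-6.31 - -9.35) + (-4.56 - -5.33) + (-0.69 - -2.63) + (1.28 - 0.5) + (4.26 - 3.18)
= 3.04 + 0.77 + 1.94 + 0.78 + 1.08
= 7.61


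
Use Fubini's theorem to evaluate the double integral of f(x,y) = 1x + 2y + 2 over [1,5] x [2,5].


By Fubini, integrate in x first, then y.
Step 1: Fix y, integrate over x in [1,5]:
  integral(1x + 2y + 2, x=1..5)
  = 1*(5^2 - 1^2)/2 + (2y + 2)*(5 - 1)
  = 12 + (2y + 2)*4
  = 12 + 8y + 8
  = 20 + 8y
Step 2: Integrate over y in [2,5]:
  integral(20 + 8y, y=2..5)
  = 20*3 + 8*(5^2 - 2^2)/2
  = 60 + 84
  = 144


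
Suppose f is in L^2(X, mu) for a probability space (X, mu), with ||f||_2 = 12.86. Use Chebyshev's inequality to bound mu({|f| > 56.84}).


Chebyshev/Markov inequality: mu(|f| > eps) <= (||f||_p / eps)^p
Step 1: ||f||_2 / eps = 12.86 / 56.84 = 0.226249
Step 2: Raise to power p = 2:
  (0.226249)^2 = 0.051189
Step 3: Therefore mu(|f| > 56.84) <= 0.051189


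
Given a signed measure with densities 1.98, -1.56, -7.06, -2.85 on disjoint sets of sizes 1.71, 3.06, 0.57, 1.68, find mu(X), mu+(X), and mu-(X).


Step 1: Compute signed measure on each set:
  Set 1: 1.98 * 1.71 = 3.3858
  Set 2: -1.56 * 3.06 = -4.7736
  Set 3: -7.06 * 0.57 = -4.0242
  Set 4: -2.85 * 1.68 = -4.788
Step 2: Total signed measure = (3.3858) + (-4.7736) + (-4.0242) + (-4.788)
     = -10.2
Step 3: Positive part mu+(X) = sum of positive contributions = 3.3858
Step 4: Negative part mu-(X) = |sum of negative contributions| = 13.5858


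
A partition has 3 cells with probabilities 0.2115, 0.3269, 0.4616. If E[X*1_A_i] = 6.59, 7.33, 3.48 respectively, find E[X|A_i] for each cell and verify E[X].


For each cell A_i: E[X|A_i] = E[X*1_A_i] / P(A_i)
Step 1: E[X|A_1] = 6.59 / 0.2115 = 31.158392
Step 2: E[X|A_2] = 7.33 / 0.3269 = 22.422759
Step 3: E[X|A_3] = 3.48 / 0.4616 = 7.538995
Verification: E[X] = sum E[X*1_A_i] = 6.59 + 7.33 + 3.48 = 17.4


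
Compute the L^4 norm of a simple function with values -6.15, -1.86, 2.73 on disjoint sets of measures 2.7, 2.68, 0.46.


Step 1: Compute |f_i|^4 for each value:
  |-6.15|^4 = 1430.541506
  |-1.86|^4 = 11.968832
  |2.73|^4 = 55.545718
Step 2: Multiply by measures and sum:
  1430.541506 * 2.7 = 3862.462067
  11.968832 * 2.68 = 32.07647
  55.545718 * 0.46 = 25.55103
Sum = 3862.462067 + 32.07647 + 25.55103 = 3920.089568
Step 3: Take the p-th root:
||f||_4 = (3920.089568)^(1/4) = 7.912687


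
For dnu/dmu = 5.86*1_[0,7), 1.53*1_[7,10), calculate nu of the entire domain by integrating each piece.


Integrate each piece of the Radon-Nikodym derivative:
Step 1: integral_0^7 5.86 dx = 5.86*(7-0) = 5.86*7 = 41.02
Step 2: integral_7^10 1.53 dx = 1.53*(10-7) = 1.53*3 = 4.59
Total: 41.02 + 4.59 = 45.61


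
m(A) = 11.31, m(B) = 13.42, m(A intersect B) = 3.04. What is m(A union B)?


By inclusion-exclusion: m(A u B) = m(A) + m(B) - m(A n B)
= 11.31 + 13.42 - 3.04
= 21.69


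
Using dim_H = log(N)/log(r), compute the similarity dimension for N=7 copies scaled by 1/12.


For a self-similar set with N copies scaled by 1/r:
dim_H = log(N)/log(r) = log(7)/log(12)
= 1.94591/2.484907
= 0.783092


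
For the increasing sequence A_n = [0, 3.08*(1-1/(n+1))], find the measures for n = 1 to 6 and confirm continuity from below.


By continuity of measure from below: if A_n increases to A, then m(A_n) -> m(A).
Here A = [0, 3.08], so m(A) = 3.08
Step 1: a_1 = 3.08*(1 - 1/2) = 1.54, m(A_1) = 1.54
Step 2: a_2 = 3.08*(1 - 1/3) = 2.0533, m(A_2) = 2.0533
Step 3: a_3 = 3.08*(1 - 1/4) = 2.31, m(A_3) = 2.31
Step 4: a_4 = 3.08*(1 - 1/5) = 2.464, m(A_4) = 2.464
Step 5: a_5 = 3.08*(1 - 1/6) = 2.5667, m(A_5) = 2.5667
Step 6: a_6 = 3.08*(1 - 1/7) = 2.64, m(A_6) = 2.64
Limit: m(A_n) -> m([0,3.08]) = 3.08


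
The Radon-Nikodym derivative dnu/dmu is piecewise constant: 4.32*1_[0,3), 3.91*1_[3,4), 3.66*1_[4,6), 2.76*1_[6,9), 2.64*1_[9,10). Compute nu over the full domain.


Integrate each piece of the Radon-Nikodym derivative:
Step 1: integral_0^3 4.32 dx = 4.32*(3-0) = 4.32*3 = 12.96
Step 2: integral_3^4 3.91 dx = 3.91*(4-3) = 3.91*1 = 3.91
Step 3: integral_4^6 3.66 dx = 3.66*(6-4) = 3.66*2 = 7.32
Step 4: integral_6^9 2.76 dx = 2.76*(9-6) = 2.76*3 = 8.28
Step 5: integral_9^10 2.64 dx = 2.64*(10-9) = 2.64*1 = 2.64
Total: 12.96 + 3.91 + 7.32 + 8.28 + 2.64 = 35.11


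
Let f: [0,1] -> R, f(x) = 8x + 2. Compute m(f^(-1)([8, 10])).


f^(-1)([8, 10]) = {x : 8 <= 8x + 2 <= 10}
Solving: (8 - 2)/8 <= x <= (10 - 2)/8
= [0.75, 1]
Intersecting with [0,1]: [0.75, 1]
Measure = 1 - 0.75 = 0.25


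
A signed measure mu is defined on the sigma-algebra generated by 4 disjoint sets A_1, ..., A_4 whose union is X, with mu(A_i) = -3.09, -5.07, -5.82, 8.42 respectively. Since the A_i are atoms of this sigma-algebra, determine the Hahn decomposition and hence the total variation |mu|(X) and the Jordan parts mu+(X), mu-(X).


Step 1: Every measurable set is a union of atoms (the cells / points), so a Hahn decomposition is
  obtained by grouping atoms by sign: P = union of atoms with mu > 0, N = union of the remaining atoms.
  Atoms in P (indices): 4;  atoms in N (indices): 1, 2, 3
  Positive values: 8.42
  Negative values: -3.09, -5.07, -5.82
Step 2: mu+(X) = mu(P) = sum of positive atom values = 8.42
Step 3: mu-(X) = -mu(N) = sum of |negative atom values| = 13.98
Step 4: |mu|(X) = mu+(X) + mu-(X) = 8.42 + 13.98 = 22.4


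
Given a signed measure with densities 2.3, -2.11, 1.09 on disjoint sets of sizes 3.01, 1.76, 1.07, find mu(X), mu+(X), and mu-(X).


Step 1: Compute signed measure on each set:
  Set 1: 2.3 * 3.01 = 6.923
  Set 2: -2.11 * 1.76 = -3.7136
  Set 3: 1.09 * 1.07 = 1.1663
Step 2: Total signed measure = (6.923) + (-3.7136) + (1.1663)
     = 4.3757
Step 3: Positive part mu+(X) = sum of positive contributions = 8.0893
Step 4: Negative part mu-(X) = |sum of negative contributions| = 3.7136


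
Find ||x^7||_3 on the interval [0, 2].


Step 1: ||f||_3 = (integral_0^2 |x^7|^3 dx)^(1/3)
     = (integral_0^2 x^21 dx)^(1/3)
Step 2: integral_0^2 x^21 dx = [x^22/(22)] from 0 to 2 = 2^22/22
     = 4194304/22 = 190650.181818
Step 3: ||f||_3 = (190650.181818)^(1/3) = 57.554472


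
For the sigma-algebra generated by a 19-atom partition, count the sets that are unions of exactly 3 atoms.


Each element of F is a union of some subset of the 19 atoms.
Elements that are unions of exactly 3 atoms correspond to 3-element subsets of the 19 atoms.
Count = C(19, 3) = 19! / (3! * 16!) = 969.


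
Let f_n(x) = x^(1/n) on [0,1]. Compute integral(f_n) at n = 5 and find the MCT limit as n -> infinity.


At n = 5: f_5(x) = x^(1/5).
Step 1: integral(x^(1/5), 0, 1) = [x^(1/5+1) / (1/5+1)] from 0 to 1
     = 1 / (1/5 + 1) = 1 / ((5+1)/5) = 5/(5+1)
     = 5/6 = 0.833333
Step 2: As n -> infinity, f_n(x) = x^(1/n) -> 1 for x in (0,1], and f_n is increasing in n.
By MCT, lim_n integral(f_n) = integral(lim_n f_n) = integral(1, 0, 1) = 1.
Step 3: Verify convergence: 5/6 = 0.833333 -> 1


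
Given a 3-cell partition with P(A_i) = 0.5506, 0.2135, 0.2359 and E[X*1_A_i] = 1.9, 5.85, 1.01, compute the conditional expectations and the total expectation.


For each cell A_i: E[X|A_i] = E[X*1_A_i] / P(A_i)
Step 1: E[X|A_1] = 1.9 / 0.5506 = 3.450781
Step 2: E[X|A_2] = 5.85 / 0.2135 = 27.400468
Step 3: E[X|A_3] = 1.01 / 0.2359 = 4.281475
Verification: E[X] = sum E[X*1_A_i] = 1.9 + 5.85 + 1.01 = 8.76


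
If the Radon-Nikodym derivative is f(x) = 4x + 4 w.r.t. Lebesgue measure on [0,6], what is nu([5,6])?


nu(A) = integral_A (dnu/dmu) dmu = integral_5^6 (4x + 4) dx
Step 1: Antiderivative F(x) = (4/2)x^2 + 4x
Step 2: F(6) = (4/2)*6^2 + 4*6 = 72 + 24 = 96
Step 3: F(5) = (4/2)*5^2 + 4*5 = 50 + 20 = 70
Step 4: nu([5,6]) = F(6) - F(5) = 96 - 70 = 26


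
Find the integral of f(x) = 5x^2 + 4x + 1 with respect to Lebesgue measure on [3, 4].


The Lebesgue integral of a Riemann-integrable function agrees with the Riemann integral.
Antiderivative F(x) = (5/3)x^3 + (4/2)x^2 + 1x
F(4) = (5/3)*4^3 + (4/2)*4^2 + 1*4
     = (5/3)*64 + (4/2)*16 + 1*4
     = 106.666667 + 32 + 4
     = 142.666667
F(3) = 66
Integral = F(4) - F(3) = 142.666667 - 66 = 76.666667


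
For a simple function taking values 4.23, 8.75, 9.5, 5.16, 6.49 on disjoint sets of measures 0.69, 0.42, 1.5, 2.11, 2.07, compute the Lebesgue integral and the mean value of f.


Step 1: Integral = sum(value_i * measure_i)
= 4.23*0.69 + 8.75*0.42 + 9.5*1.5 + 5.16*2.11 + 6.49*2.07
= 2.9187 + 3.675 + 14.25 + 10.8876 + 13.4343
= 45.1656
Step 2: Total measure of domain = 0.69 + 0.42 + 1.5 + 2.11 + 2.07 = 6.79
Step 3: Average value = 45.1656 / 6.79 = 6.651782


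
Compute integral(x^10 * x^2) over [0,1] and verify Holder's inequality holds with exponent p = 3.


Step 1: Exact integral of f*g = integral(x^12, 0, 1) = 1/13
     = 0.076923
Step 2: Holder bound with p=3, q=1.5:
  ||f||_p = (integral x^30 dx)^(1/3) = (1/31)^(1/3) = 0.318331
  ||g||_q = (integral x^3 dx)^(1/1.5) = (1/4)^(1/1.5) = 0.39685
Step 3: Holder bound = ||f||_p * ||g||_q = 0.318331 * 0.39685 = 0.12633
Verification: 0.076923 <= 0.12633 (Holder holds)


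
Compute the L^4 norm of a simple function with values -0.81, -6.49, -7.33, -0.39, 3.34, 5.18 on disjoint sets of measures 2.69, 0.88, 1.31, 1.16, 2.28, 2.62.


Step 1: Compute |f_i|^4 for each value:
  |-0.81|^4 = 0.430467
  |-6.49|^4 = 1774.102824
  |-7.33|^4 = 2886.794695
  |-0.39|^4 = 0.023134
  |3.34|^4 = 124.447411
  |5.18|^4 = 719.97769
Step 2: Multiply by measures and sum:
  0.430467 * 2.69 = 1.157957
  1774.102824 * 0.88 = 1561.210485
  2886.794695 * 1.31 = 3781.701051
  0.023134 * 1.16 = 0.026836
  124.447411 * 2.28 = 283.740098
  719.97769 * 2.62 = 1886.341547
Sum = 1.157957 + 1561.210485 + 3781.701051 + 0.026836 + 283.740098 + 1886.341547 = 7514.177974
Step 3: Take the p-th root:
||f||_4 = (7514.177974)^(1/4) = 9.310444
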